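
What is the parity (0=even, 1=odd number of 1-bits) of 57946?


0b1110001001011010 has 8 ones => parity 0

0


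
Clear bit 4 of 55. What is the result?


55 & ~(1 << 4) = 39

39


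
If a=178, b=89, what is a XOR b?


178 ^ 89 = 235

235


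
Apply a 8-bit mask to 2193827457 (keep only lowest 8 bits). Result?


2193827457 & 255 = 129

129


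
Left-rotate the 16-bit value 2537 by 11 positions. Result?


Rotate 0b100111101001 left by 11 (16-bit) = 0b100100001001111 = 18511

18511


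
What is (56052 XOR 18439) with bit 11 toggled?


Step 1: 56052 ^ 18439 = 37619
Step 2: 37619 ^ (1 << 11) = 37619 ^ 2048 = 39667

39667


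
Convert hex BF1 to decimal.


BF1 hex = 3057 decimal

3057


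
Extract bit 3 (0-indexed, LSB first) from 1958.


0b11110100110, position 3 = 0

0


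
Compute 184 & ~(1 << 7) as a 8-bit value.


184 & ~(1 << 7) = 56

56


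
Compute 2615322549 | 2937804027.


0b10011011111000101010011110110101 | 0b10101111000110110101010011111011 = 0b10111111111110111111011111111111 = 3220961279

3220961279


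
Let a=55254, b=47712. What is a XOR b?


55254 ^ 47712 = 28086

28086


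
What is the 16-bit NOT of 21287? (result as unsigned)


~0b101001100100111 = 0b1010110011011000 = 44248 (16-bit unsigned)

44248


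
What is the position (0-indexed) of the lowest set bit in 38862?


0b1001011111001110. Lowest set bit at position 1

1


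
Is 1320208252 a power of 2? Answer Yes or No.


0b1001110101100001100011101111100. Multiple bits set => No

No


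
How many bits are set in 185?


0b10111001 has 5 set bits

5


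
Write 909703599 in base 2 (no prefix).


909703599 = 110110001110001111100110101111 in binary

110110001110001111100110101111


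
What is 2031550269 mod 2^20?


2031550269 & 1048575 = 458557

458557


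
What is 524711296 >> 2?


0b11111010001100111010110000000 >> 2 = 0b111110100011001110101100000 = 131177824

131177824


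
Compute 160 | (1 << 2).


160 | (1 << 2) = 160 | 4 = 164

164


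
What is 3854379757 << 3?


0b11100101101111010010101011101101 << 3 = 0b11100101101111010010101011101101000 = 30835038056

30835038056


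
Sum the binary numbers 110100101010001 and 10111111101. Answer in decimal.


110100101010001 + 10111111101 = 110111101001110 = 28494

28494


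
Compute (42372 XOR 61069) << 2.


Step 1: 42372 ^ 61069 = 19209
Step 2: 19209 << 2 = 76836

76836


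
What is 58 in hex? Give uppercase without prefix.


58 = 3A hex

3A


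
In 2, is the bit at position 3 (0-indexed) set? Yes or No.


0b10, bit 3 = 0. No

No


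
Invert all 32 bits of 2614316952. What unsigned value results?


2614316952 ^ 4294967295 = 1680650343

1680650343


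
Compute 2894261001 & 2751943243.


0b10101100100000101110101100001001 & 0b10100100000001110101001001001011 = 0b10100100000000100100001000001001 = 2751611401

2751611401


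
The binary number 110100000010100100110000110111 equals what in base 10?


110100000010100100110000110111 in decimal = 873090103

873090103


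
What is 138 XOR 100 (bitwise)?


0b10001010 ^ 0b1100100 = 0b11101110 = 238

238


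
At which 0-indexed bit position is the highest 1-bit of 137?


0b10001001. Highest set bit at position 7

7


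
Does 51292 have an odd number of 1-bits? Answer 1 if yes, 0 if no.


0b1100100001011100 has 7 ones => parity 1

1


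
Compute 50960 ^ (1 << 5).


50960 ^ (1 << 5) = 50960 ^ 32 = 50992

50992


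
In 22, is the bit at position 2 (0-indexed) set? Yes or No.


0b10110, bit 2 = 1. Yes

Yes


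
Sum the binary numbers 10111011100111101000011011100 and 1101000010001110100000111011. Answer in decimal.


10111011100111101000011011100 + 1101000010001110100000111011 = 100100011111001011100100010111 = 612153623

612153623


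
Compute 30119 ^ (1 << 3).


30119 ^ (1 << 3) = 30119 ^ 8 = 30127

30127


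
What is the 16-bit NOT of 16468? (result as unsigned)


~0b100000001010100 = 0b1011111110101011 = 49067 (16-bit unsigned)

49067


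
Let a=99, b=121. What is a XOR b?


99 ^ 121 = 26

26


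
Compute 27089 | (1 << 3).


27089 | (1 << 3) = 27089 | 8 = 27097

27097


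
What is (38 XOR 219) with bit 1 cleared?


Step 1: 38 ^ 219 = 253
Step 2: 253 & ~(1 << 1) = 253

253


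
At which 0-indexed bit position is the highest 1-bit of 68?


0b1000100. Highest set bit at position 6

6


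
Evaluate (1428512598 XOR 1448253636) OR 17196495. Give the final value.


Step 1: 1428512598 ^ 1448253636 = 58181522
Step 2: 58181522 | 17196495 = 58189791

58189791


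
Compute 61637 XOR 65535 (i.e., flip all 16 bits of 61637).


61637 ^ 65535 = 3898

3898


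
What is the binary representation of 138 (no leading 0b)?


138 = 10001010 in binary

10001010


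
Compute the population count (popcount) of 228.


0b11100100 has 4 set bits

4


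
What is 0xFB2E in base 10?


FB2E hex = 64302 decimal

64302


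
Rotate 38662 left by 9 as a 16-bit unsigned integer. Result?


Rotate 0b1001011100000110 left by 9 (16-bit) = 0b110100101110 = 3374

3374


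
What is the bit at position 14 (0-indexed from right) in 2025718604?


0b1111000101111100000001101001100, position 14 = 0

0


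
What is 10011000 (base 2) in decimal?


10011000 in decimal = 152

152


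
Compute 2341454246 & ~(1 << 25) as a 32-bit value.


2341454246 & ~(1 << 25) = 2307899814

2307899814


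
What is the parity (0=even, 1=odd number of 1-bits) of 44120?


0b1010110001011000 has 7 ones => parity 1

1


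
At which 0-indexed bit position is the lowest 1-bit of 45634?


0b1011001001000010. Lowest set bit at position 1

1


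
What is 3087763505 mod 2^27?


3087763505 & 134217727 = 755761

755761


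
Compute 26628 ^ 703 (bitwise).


0b110100000000100 ^ 0b1010111111 = 0b110101010111011 = 27323

27323


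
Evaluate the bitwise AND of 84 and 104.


0b1010100 & 0b1101000 = 0b1000000 = 64

64


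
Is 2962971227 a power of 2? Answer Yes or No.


0b10110000100110110101101001011011. Multiple bits set => No

No


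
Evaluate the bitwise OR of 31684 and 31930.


0b111101111000100 | 0b111110010111010 = 0b111111111111110 = 32766

32766


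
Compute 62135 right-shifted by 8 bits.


0b1111001010110111 >> 8 = 0b11110010 = 242

242


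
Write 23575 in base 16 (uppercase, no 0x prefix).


23575 = 5C17 hex

5C17


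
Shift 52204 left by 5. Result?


0b1100101111101100 << 5 = 0b110010111110110000000 = 1670528

1670528


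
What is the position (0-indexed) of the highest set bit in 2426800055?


0b10010000101001100000011110110111. Highest set bit at position 31

31


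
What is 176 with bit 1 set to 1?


176 | (1 << 1) = 176 | 2 = 178

178


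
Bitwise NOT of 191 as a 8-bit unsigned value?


~0b10111111 = 0b1000000 = 64 (8-bit unsigned)

64


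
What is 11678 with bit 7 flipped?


11678 ^ (1 << 7) = 11678 ^ 128 = 11550

11550


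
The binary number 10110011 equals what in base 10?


10110011 in decimal = 179

179


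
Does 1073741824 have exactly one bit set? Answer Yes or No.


0b1000000000000000000000000000000. Only one bit set => Yes

Yes


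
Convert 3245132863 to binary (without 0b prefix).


3245132863 = 11000001011011001100110000111111 in binary

11000001011011001100110000111111


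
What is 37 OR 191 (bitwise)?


0b100101 | 0b10111111 = 0b10111111 = 191

191


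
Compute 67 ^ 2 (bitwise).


0b1000011 ^ 0b10 = 0b1000001 = 65

65


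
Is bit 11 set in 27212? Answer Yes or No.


0b110101001001100, bit 11 = 1. Yes

Yes


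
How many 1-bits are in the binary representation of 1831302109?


0b1101101001001110111001111011101 has 20 set bits

20


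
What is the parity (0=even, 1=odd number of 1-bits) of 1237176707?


0b1001001101111011101000110000011 has 16 ones => parity 0

0


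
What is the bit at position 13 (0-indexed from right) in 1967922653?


0b1110101010011000001110111011101, position 13 = 0

0


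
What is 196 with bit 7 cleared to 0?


196 & ~(1 << 7) = 68

68


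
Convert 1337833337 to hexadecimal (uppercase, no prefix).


1337833337 = 4FBDB779 hex

4FBDB779


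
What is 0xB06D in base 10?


B06D hex = 45165 decimal

45165


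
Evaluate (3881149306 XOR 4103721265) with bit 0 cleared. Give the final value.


Step 1: 3881149306 ^ 4103721265 = 332165707
Step 2: 332165707 & ~(1 << 0) = 332165706

332165706


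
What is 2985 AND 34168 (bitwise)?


0b101110101001 & 0b1000010101111000 = 0b100101000 = 296

296


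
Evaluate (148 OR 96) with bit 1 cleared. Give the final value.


Step 1: 148 | 96 = 244
Step 2: 244 & ~(1 << 1) = 244

244


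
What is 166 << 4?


0b10100110 << 4 = 0b101001100000 = 2656

2656


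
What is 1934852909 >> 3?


0b1110011010100111000001100101101 >> 3 = 0b1110011010100111000001100101 = 241856613

241856613


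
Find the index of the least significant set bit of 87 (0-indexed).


0b1010111. Lowest set bit at position 0

0


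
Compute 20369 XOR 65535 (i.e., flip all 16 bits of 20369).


20369 ^ 65535 = 45166

45166


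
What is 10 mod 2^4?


10 & 15 = 10

10


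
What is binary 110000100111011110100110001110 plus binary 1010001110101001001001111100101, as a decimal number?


110000100111011110100110001110 + 1010001110101001001001111100101 = 10000010011100100111110101110011 = 2188541299

2188541299


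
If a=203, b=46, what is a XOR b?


203 ^ 46 = 229

229


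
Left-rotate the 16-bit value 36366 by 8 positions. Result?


Rotate 0b1000111000001110 left by 8 (16-bit) = 0b111010001110 = 3726

3726


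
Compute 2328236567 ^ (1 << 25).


2328236567 ^ (1 << 25) = 2328236567 ^ 33554432 = 2294682135

2294682135


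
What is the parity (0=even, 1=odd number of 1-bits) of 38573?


0b1001011010101101 has 9 ones => parity 1

1


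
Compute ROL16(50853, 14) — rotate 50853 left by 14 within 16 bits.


Rotate 0b1100011010100101 left by 14 (16-bit) = 0b111000110101001 = 29097

29097


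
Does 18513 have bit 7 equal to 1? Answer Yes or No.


0b100100001010001, bit 7 = 0. No

No


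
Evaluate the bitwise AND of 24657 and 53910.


0b110000001010001 & 0b1101001010010110 = 0b100000000010000 = 16400

16400


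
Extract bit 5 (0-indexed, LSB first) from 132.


0b10000100, position 5 = 0

0


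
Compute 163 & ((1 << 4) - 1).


163 & 15 = 3

3


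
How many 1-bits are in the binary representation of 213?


0b11010101 has 5 set bits

5


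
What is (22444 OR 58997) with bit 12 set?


Step 1: 22444 | 58997 = 63485
Step 2: 63485 | (1 << 12) = 63485 | 4096 = 63485

63485


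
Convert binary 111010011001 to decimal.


111010011001 in decimal = 3737

3737


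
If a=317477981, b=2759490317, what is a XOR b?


317477981 ^ 2759490317 = 3063295824

3063295824


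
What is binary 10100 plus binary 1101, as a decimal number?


10100 + 1101 = 100001 = 33

33


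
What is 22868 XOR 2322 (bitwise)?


0b101100101010100 ^ 0b100100010010 = 0b101000001000110 = 20550

20550


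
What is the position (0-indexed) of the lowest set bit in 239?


0b11101111. Lowest set bit at position 0

0


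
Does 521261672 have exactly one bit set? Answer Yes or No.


0b11111000100011101001001101000. Multiple bits set => No

No


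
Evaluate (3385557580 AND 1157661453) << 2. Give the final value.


Step 1: 3385557580 & 1157661453 = 1090552332
Step 2: 1090552332 << 2 = 4362209328

4362209328


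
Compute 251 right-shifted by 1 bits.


0b11111011 >> 1 = 0b1111101 = 125

125


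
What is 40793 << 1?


0b1001111101011001 << 1 = 0b10011111010110010 = 81586

81586


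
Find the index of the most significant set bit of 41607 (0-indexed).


0b1010001010000111. Highest set bit at position 15

15


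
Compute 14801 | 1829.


0b11100111010001 | 0b11100100101 = 0b11111111110101 = 16373

16373


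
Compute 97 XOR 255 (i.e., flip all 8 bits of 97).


97 ^ 255 = 158

158


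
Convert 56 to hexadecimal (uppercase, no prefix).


56 = 38 hex

38


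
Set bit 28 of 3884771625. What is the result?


3884771625 | (1 << 28) = 3884771625 | 268435456 = 4153207081

4153207081


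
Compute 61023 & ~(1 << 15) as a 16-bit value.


61023 & ~(1 << 15) = 28255

28255


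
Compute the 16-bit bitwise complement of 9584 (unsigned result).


~0b10010101110000 = 0b1101101010001111 = 55951 (16-bit unsigned)

55951


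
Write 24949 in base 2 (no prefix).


24949 = 110000101110101 in binary

110000101110101


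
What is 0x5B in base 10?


5B hex = 91 decimal

91


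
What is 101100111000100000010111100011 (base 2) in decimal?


101100111000100000010111100011 in decimal = 753010147

753010147


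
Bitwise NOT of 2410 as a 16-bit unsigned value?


~0b100101101010 = 0b1111011010010101 = 63125 (16-bit unsigned)

63125


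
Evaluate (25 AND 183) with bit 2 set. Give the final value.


Step 1: 25 & 183 = 17
Step 2: 17 | (1 << 2) = 17 | 4 = 21

21


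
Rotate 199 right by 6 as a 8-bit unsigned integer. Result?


Rotate 0b11000111 right by 6 (8-bit) = 0b11111 = 31

31


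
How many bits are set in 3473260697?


0b11001111000001011100000010011001 has 14 set bits

14


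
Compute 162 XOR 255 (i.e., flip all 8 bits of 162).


162 ^ 255 = 93

93


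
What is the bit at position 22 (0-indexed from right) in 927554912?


0b110111010010010101110101100000, position 22 = 1

1


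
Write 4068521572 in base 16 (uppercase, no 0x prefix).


4068521572 = F280B664 hex

F280B664


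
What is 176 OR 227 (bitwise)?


0b10110000 | 0b11100011 = 0b11110011 = 243

243


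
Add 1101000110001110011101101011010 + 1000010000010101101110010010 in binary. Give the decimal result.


1101000110001110011101101011010 + 1000010000010101101110010010 = 1110001000010001001011011101100 = 1896388332

1896388332


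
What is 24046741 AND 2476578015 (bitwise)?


0b1011011101110110010010101 & 0b10010011100111011001010011011111 = 0b1000011001000010010010101 = 17597589

17597589


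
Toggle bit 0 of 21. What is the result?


21 ^ (1 << 0) = 21 ^ 1 = 20

20


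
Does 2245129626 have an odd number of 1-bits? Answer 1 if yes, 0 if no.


0b10000101110100011111010110011010 has 17 ones => parity 1

1


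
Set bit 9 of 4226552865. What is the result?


4226552865 | (1 << 9) = 4226552865 | 512 = 4226553377

4226553377


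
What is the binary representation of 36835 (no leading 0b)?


36835 = 1000111111100011 in binary

1000111111100011


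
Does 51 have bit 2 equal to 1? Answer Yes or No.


0b110011, bit 2 = 0. No

No


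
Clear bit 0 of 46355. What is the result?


46355 & ~(1 << 0) = 46354

46354


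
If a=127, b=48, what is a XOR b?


127 ^ 48 = 79

79


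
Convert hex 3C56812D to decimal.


3C56812D hex = 1012302125 decimal

1012302125


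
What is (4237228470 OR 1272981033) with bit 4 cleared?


Step 1: 4237228470 | 1272981033 = 4293853119
Step 2: 4293853119 & ~(1 << 4) = 4293853103

4293853103


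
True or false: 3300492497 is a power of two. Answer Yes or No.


0b11000100101110011000010011010001. Multiple bits set => No

No


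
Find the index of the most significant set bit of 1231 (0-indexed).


0b10011001111. Highest set bit at position 10

10


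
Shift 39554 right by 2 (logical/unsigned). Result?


0b1001101010000010 >> 2 = 0b10011010100000 = 9888

9888


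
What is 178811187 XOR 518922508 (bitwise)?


0b1010101010000111000100110011 ^ 0b11110111011100010000100001100 = 0b10100010001100101000000111111 = 340152383

340152383


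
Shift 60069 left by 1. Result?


0b1110101010100101 << 1 = 0b11101010101001010 = 120138

120138


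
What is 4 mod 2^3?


4 & 7 = 4

4


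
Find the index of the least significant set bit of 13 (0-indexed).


0b1101. Lowest set bit at position 0

0


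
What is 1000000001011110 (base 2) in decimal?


1000000001011110 in decimal = 32862

32862


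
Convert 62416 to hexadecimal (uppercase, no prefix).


62416 = F3D0 hex

F3D0


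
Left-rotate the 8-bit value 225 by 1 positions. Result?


Rotate 0b11100001 left by 1 (8-bit) = 0b11000011 = 195

195


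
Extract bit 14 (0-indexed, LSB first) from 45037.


0b1010111111101101, position 14 = 0

0


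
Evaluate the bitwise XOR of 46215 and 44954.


0b1011010010000111 ^ 0b1010111110011010 = 0b1101100011101 = 6941

6941


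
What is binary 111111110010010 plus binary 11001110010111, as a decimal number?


111111110010010 + 11001110010111 = 1011001100101001 = 45865

45865


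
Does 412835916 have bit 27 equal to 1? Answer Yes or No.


0b11000100110110110000001001100, bit 27 = 1. Yes

Yes


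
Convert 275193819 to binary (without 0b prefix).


275193819 = 10000011001110001111111011011 in binary

10000011001110001111111011011


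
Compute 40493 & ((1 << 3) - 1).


40493 & 7 = 5

5


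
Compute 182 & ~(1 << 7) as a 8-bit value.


182 & ~(1 << 7) = 54

54


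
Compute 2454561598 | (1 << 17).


2454561598 | (1 << 17) = 2454561598 | 131072 = 2454692670

2454692670


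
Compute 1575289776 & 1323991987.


0b1011101111001010000001110110000 & 0b1001110111010101000001110110011 = 0b1001100111000000000001110110000 = 1289749424

1289749424


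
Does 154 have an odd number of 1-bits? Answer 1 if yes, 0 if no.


0b10011010 has 4 ones => parity 0

0


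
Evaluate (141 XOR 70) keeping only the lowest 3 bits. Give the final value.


Step 1: 141 ^ 70 = 203
Step 2: 203 & 7 = 3

3


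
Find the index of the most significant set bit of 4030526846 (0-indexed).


0b11110000001111001111010101111110. Highest set bit at position 31

31


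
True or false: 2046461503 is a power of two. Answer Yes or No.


0b1111001111110101000011000111111. Multiple bits set => No

No


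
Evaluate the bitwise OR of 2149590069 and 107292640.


0b10000000001000000010010000110101 | 0b110011001010010011111100000 = 0b10000110011001010010011111110101 = 2254776309

2254776309


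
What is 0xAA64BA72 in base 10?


AA64BA72 hex = 2858728050 decimal

2858728050


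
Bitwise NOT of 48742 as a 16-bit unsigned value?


~0b1011111001100110 = 0b100000110011001 = 16793 (16-bit unsigned)

16793


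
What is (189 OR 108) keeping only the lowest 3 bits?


Step 1: 189 | 108 = 253
Step 2: 253 & 7 = 5

5


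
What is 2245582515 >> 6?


0b10000101110110001101111010110011 >> 6 = 0b10000101110110001101111010 = 35087226

35087226


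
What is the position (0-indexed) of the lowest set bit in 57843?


0b1110000111110011. Lowest set bit at position 0

0


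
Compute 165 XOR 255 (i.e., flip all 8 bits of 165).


165 ^ 255 = 90

90


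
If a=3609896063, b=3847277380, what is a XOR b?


3609896063 ^ 3847277380 = 846884667

846884667


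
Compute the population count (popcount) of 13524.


0b11010011010100 has 7 set bits

7


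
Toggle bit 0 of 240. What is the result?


240 ^ (1 << 0) = 240 ^ 1 = 241

241


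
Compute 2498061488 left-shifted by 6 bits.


0b10010100111001010110010010110000 << 6 = 0b10010100111001010110010010110000000000 = 159875935232

159875935232


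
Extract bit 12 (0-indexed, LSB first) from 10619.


0b10100101111011, position 12 = 0

0


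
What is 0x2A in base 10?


2A hex = 42 decimal

42


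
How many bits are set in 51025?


0b1100011101010001 has 8 set bits

8


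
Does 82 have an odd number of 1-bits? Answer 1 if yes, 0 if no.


0b1010010 has 3 ones => parity 1

1


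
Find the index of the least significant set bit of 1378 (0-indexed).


0b10101100010. Lowest set bit at position 1

1


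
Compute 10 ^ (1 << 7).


10 ^ (1 << 7) = 10 ^ 128 = 138

138


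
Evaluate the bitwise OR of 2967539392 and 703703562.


0b10110000111000010000111011000000 | 0b101001111100011010101000001010 = 0b10111001111100011010111011001010 = 3119623882

3119623882


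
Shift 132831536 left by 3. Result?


0b111111010101101100100110000 << 3 = 0b111111010101101100100110000000 = 1062652288

1062652288


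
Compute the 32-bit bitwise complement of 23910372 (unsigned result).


~0b1011011001101011111100100 = 0b11111110100100110010100000011011 = 4271056923 (32-bit unsigned)

4271056923


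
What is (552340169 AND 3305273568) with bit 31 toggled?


Step 1: 552340169 & 3305273568 = 2240
Step 2: 2240 ^ (1 << 31) = 2240 ^ 2147483648 = 2147485888

2147485888


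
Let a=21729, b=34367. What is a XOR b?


21729 ^ 34367 = 53982

53982


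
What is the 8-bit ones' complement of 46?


46 ^ 255 = 209

209


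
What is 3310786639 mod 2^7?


3310786639 & 127 = 79

79


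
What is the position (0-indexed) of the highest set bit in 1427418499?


0b1010101000101001010110110000011. Highest set bit at position 30

30


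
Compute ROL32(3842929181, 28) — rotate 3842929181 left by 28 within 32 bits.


Rotate 0b11100101000011100111001000011101 left by 28 (32-bit) = 0b11011110010100001110011100100001 = 3729844001

3729844001


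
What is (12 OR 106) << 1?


Step 1: 12 | 106 = 110
Step 2: 110 << 1 = 220

220


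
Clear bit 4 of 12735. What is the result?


12735 & ~(1 << 4) = 12719

12719


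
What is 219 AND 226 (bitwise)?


0b11011011 & 0b11100010 = 0b11000010 = 194

194


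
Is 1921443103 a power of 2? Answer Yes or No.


0b1110010100001101110010100011111. Multiple bits set => No

No


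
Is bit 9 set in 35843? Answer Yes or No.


0b1000110000000011, bit 9 = 0. No

No


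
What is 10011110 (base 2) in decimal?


10011110 in decimal = 158

158


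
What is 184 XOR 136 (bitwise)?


0b10111000 ^ 0b10001000 = 0b110000 = 48

48


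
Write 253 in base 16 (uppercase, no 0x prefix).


253 = FD hex

FD


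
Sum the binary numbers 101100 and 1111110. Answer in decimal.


101100 + 1111110 = 10101010 = 170

170


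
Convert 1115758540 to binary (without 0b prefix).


1115758540 = 1000010100000010001111111001100 in binary

1000010100000010001111111001100


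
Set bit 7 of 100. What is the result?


100 | (1 << 7) = 100 | 128 = 228

228


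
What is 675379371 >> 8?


0b101000010000010111100010101011 >> 8 = 0b1010000100000101111000 = 2638200

2638200


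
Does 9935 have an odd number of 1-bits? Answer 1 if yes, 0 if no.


0b10011011001111 has 9 ones => parity 1

1


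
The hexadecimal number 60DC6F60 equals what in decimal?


60DC6F60 hex = 1625059168 decimal

1625059168


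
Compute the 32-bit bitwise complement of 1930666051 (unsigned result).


~0b1110011000100111010000001000011 = 0b10001100111011000101111110111100 = 2364301244 (32-bit unsigned)

2364301244


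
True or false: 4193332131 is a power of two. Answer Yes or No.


0b11111001111100010010101110100011. Multiple bits set => No

No


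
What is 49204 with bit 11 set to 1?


49204 | (1 << 11) = 49204 | 2048 = 51252

51252


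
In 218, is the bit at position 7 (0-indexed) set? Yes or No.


0b11011010, bit 7 = 1. Yes

Yes


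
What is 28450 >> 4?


0b110111100100010 >> 4 = 0b11011110010 = 1778

1778


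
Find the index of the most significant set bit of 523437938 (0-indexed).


0b11111001100110000011101110010. Highest set bit at position 28

28


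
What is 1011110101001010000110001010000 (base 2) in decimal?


1011110101001010000110001010000 in decimal = 1587874896

1587874896


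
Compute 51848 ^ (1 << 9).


51848 ^ (1 << 9) = 51848 ^ 512 = 51336

51336


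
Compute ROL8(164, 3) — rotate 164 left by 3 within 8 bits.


Rotate 0b10100100 left by 3 (8-bit) = 0b100101 = 37

37


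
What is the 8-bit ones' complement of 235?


235 ^ 255 = 20

20


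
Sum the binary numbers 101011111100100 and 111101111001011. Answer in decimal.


101011111100100 + 111101111001011 = 1101001110101111 = 54191

54191


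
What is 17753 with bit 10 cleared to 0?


17753 & ~(1 << 10) = 16729

16729


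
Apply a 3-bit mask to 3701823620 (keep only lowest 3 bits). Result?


3701823620 & 7 = 4

4


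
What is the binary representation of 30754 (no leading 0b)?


30754 = 111100000100010 in binary

111100000100010


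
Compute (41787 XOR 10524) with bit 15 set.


Step 1: 41787 ^ 10524 = 35367
Step 2: 35367 | (1 << 15) = 35367 | 32768 = 35367

35367


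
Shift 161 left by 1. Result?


0b10100001 << 1 = 0b101000010 = 322

322


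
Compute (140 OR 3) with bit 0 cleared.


Step 1: 140 | 3 = 143
Step 2: 143 & ~(1 << 0) = 142

142


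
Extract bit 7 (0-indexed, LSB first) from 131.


0b10000011, position 7 = 1

1


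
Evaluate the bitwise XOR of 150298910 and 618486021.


0b1000111101010110000100011110 ^ 0b100100110111010101100100000101 = 0b101100001010000011100000011011 = 740833307

740833307


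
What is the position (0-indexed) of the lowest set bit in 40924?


0b1001111111011100. Lowest set bit at position 2

2


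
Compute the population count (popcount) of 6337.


0b1100011000001 has 5 set bits

5


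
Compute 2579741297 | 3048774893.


0b10011001110000111011101001110001 | 0b10110101101110001001110011101101 = 0b10111101111110111011111011111101 = 3187392253

3187392253


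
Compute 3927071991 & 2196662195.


0b11101010000100100101110011110111 & 0b10000010111011100110011110110011 = 0b10000010000000100100010010110011 = 2181186739

2181186739


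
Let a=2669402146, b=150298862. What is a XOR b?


2669402146 ^ 150298862 = 2549004492

2549004492


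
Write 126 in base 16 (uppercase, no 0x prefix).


126 = 7E hex

7E


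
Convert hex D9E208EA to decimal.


D9E208EA hex = 3655469290 decimal

3655469290


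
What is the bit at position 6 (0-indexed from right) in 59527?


0b1110100010000111, position 6 = 0

0


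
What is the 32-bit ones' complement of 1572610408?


1572610408 ^ 4294967295 = 2722356887

2722356887


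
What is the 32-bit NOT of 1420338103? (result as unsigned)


~0b1010100101010001010001110110111 = 0b10101011010101110101110001001000 = 2874629192 (32-bit unsigned)

2874629192


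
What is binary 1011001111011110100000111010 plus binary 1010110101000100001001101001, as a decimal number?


1011001111011110100000111010 + 1010110101000100001001101001 = 10110000100100010101010100011 = 370289315

370289315


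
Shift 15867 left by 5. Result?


0b11110111111011 << 5 = 0b1111011111101100000 = 507744

507744


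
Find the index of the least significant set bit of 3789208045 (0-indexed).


0b11100001110110101011100111101101. Lowest set bit at position 0

0


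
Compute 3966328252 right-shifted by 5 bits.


0b11101100011010010101110110111100 >> 5 = 0b111011000110100101011101101 = 123947757

123947757


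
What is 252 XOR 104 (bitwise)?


0b11111100 ^ 0b1101000 = 0b10010100 = 148

148


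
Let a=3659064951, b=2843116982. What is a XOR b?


3659064951 ^ 2843116982 = 1936614337

1936614337


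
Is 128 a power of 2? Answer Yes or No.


0b10000000. Only one bit set => Yes

Yes


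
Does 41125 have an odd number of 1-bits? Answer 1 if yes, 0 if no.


0b1010000010100101 has 6 ones => parity 0

0


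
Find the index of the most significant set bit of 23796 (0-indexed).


0b101110011110100. Highest set bit at position 14

14


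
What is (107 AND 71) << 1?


Step 1: 107 & 71 = 67
Step 2: 67 << 1 = 134

134


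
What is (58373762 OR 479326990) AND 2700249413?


Step 1: 58373762 | 479326990 = 536606606
Step 2: 536606606 & 2700249413 = 15892740

15892740


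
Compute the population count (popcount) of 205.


0b11001101 has 5 set bits

5


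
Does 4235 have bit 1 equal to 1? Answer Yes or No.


0b1000010001011, bit 1 = 1. Yes

Yes


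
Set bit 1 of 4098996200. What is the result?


4098996200 | (1 << 1) = 4098996200 | 2 = 4098996202

4098996202


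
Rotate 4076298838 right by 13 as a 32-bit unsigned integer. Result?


Rotate 0b11110010111101110110001001010110 right by 13 (32-bit) = 0b10010101101111001011110111011 = 314021819

314021819


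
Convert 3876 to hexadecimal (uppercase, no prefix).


3876 = F24 hex

F24


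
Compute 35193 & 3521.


0b1000100101111001 & 0b110111000001 = 0b100101000001 = 2369

2369


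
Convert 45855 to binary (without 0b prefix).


45855 = 1011001100011111 in binary

1011001100011111


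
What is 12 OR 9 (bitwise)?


0b1100 | 0b1001 = 0b1101 = 13

13


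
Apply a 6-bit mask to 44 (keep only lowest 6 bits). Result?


44 & 63 = 44

44


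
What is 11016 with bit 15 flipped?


11016 ^ (1 << 15) = 11016 ^ 32768 = 43784

43784


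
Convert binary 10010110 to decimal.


10010110 in decimal = 150

150


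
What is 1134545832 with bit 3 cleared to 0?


1134545832 & ~(1 << 3) = 1134545824

1134545824


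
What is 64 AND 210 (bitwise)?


0b1000000 & 0b11010010 = 0b1000000 = 64

64


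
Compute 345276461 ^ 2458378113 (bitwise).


0b10100100101001000000000101101 ^ 0b10010010100001111101111110000001 = 0b10000110000100110101111110101100 = 2249416620

2249416620


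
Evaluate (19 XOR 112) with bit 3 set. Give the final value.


Step 1: 19 ^ 112 = 99
Step 2: 99 | (1 << 3) = 99 | 8 = 107

107


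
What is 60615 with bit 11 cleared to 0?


60615 & ~(1 << 11) = 58567

58567


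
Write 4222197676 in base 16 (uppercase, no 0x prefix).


4222197676 = FBA99FAC hex

FBA99FAC


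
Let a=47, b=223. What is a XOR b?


47 ^ 223 = 240

240


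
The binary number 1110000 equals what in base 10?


1110000 in decimal = 112

112


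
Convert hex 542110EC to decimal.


542110EC hex = 1411453164 decimal

1411453164


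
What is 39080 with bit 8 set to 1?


39080 | (1 << 8) = 39080 | 256 = 39336

39336


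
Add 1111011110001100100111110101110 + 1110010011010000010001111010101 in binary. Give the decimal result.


1111011110001100100111110101110 + 1110010011010000010001111010101 = 11101110001011100111001110000011 = 3996021635

3996021635


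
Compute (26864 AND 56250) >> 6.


Step 1: 26864 & 56250 = 18608
Step 2: 18608 >> 6 = 290

290


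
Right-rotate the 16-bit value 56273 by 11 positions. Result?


Rotate 0b1101101111010001 right by 11 (16-bit) = 0b111101000111011 = 31291

31291


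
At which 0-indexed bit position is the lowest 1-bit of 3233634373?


0b11000000101111010101100001000101. Lowest set bit at position 0

0


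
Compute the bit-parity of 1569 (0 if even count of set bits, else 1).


0b11000100001 has 4 ones => parity 0

0


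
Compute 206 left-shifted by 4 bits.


0b11001110 << 4 = 0b110011100000 = 3296

3296


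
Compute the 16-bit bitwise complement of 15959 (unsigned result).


~0b11111001010111 = 0b1100000110101000 = 49576 (16-bit unsigned)

49576


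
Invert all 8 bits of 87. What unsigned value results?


87 ^ 255 = 168

168


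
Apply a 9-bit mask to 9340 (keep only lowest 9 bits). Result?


9340 & 511 = 124

124


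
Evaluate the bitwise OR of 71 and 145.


0b1000111 | 0b10010001 = 0b11010111 = 215

215


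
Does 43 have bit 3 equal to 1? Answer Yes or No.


0b101011, bit 3 = 1. Yes

Yes


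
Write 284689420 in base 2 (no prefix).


284689420 = 10000111110000000010000001100 in binary

10000111110000000010000001100


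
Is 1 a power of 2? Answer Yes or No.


0b1. Only one bit set => Yes

Yes


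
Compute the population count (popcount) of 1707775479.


0b1100101110010101001010111110111 has 19 set bits

19


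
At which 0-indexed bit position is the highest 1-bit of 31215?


0b111100111101111. Highest set bit at position 14

14


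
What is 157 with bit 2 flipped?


157 ^ (1 << 2) = 157 ^ 4 = 153

153


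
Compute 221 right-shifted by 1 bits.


0b11011101 >> 1 = 0b1101110 = 110

110


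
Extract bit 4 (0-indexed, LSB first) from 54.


0b110110, position 4 = 1

1


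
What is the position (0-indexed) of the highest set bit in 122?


0b1111010. Highest set bit at position 6

6


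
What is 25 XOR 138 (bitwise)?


0b11001 ^ 0b10001010 = 0b10010011 = 147

147


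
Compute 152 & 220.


0b10011000 & 0b11011100 = 0b10011000 = 152

152


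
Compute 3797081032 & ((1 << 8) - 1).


3797081032 & 255 = 200

200


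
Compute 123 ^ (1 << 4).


123 ^ (1 << 4) = 123 ^ 16 = 107

107


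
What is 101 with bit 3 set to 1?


101 | (1 << 3) = 101 | 8 = 109

109


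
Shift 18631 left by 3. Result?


0b100100011000111 << 3 = 0b100100011000111000 = 149048

149048


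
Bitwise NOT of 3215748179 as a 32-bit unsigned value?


~0b10111111101011000110110001010011 = 0b1000000010100111001001110101100 = 1079219116 (32-bit unsigned)

1079219116


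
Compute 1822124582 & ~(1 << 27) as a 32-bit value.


1822124582 & ~(1 << 27) = 1687906854

1687906854


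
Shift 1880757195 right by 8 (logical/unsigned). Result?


0b1110000000110100001001111001011 >> 8 = 0b11100000001101000010011 = 7346707

7346707


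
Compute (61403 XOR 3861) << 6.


Step 1: 61403 ^ 3861 = 57550
Step 2: 57550 << 6 = 3683200

3683200


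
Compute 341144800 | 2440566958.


0b10100010101010111010011100000 | 0b10010001011110000001100010101110 = 0b10010101011111010111110011101110 = 2508029166

2508029166


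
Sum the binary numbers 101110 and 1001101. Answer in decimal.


101110 + 1001101 = 1111011 = 123

123


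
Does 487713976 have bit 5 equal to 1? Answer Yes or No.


0b11101000100011110110010111000, bit 5 = 1. Yes

Yes


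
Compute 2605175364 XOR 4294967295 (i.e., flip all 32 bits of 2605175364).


2605175364 ^ 4294967295 = 1689791931

1689791931


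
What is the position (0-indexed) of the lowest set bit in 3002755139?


0b10110010111110100110100001000011. Lowest set bit at position 0

0


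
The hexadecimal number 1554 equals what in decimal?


1554 hex = 5460 decimal

5460


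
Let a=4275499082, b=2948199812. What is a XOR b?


4275499082 ^ 2948199812 = 1366230478

1366230478


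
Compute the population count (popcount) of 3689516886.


0b11011011111010011000111101010110 has 20 set bits

20


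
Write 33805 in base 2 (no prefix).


33805 = 1000010000001101 in binary

1000010000001101


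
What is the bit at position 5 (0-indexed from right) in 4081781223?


0b11110011010010110000100111100111, position 5 = 1

1


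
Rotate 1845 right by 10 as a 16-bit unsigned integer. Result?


Rotate 0b11100110101 right by 10 (16-bit) = 0b1100110101000001 = 52545

52545


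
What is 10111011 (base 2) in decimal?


10111011 in decimal = 187

187


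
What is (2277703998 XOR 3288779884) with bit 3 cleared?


Step 1: 2277703998 ^ 3288779884 = 1137036626
Step 2: 1137036626 & ~(1 << 3) = 1137036626

1137036626


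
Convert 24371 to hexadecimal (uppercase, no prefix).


24371 = 5F33 hex

5F33


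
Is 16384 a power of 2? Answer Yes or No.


0b100000000000000. Only one bit set => Yes

Yes


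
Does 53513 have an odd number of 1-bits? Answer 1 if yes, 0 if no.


0b1101000100001001 has 6 ones => parity 0

0


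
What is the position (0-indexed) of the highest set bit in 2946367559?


0b10101111100111100000000001000111. Highest set bit at position 31

31


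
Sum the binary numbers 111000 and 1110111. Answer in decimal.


111000 + 1110111 = 10101111 = 175

175


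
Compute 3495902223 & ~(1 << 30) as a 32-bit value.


3495902223 & ~(1 << 30) = 2422160399

2422160399


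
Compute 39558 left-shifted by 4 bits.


0b1001101010000110 << 4 = 0b10011010100001100000 = 632928

632928


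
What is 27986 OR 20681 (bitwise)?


0b110110101010010 | 0b101000011001001 = 0b111110111011011 = 32219

32219


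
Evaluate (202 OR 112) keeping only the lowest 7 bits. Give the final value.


Step 1: 202 | 112 = 250
Step 2: 250 & 127 = 122

122


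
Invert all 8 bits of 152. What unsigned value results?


152 ^ 255 = 103

103


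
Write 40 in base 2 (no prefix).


40 = 101000 in binary

101000


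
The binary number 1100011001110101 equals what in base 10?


1100011001110101 in decimal = 50805

50805


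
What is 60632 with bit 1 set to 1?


60632 | (1 << 1) = 60632 | 2 = 60634

60634


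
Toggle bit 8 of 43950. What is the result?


43950 ^ (1 << 8) = 43950 ^ 256 = 43694

43694


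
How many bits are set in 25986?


0b110010110000010 has 6 set bits

6


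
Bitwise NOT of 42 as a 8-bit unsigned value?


~0b101010 = 0b11010101 = 213 (8-bit unsigned)

213


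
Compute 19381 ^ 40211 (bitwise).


0b100101110110101 ^ 0b1001110100010011 = 0b1101011010100110 = 54950

54950


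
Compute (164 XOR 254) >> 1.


Step 1: 164 ^ 254 = 90
Step 2: 90 >> 1 = 45

45


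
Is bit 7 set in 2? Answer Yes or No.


0b10, bit 7 = 0. No

No


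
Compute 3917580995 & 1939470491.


0b11101001100000011000101011000011 & 0b1110011100110011111100010011011 = 0b1100001100000011000100010000011 = 1635879043

1635879043


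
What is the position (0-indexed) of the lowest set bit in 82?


0b1010010. Lowest set bit at position 1

1


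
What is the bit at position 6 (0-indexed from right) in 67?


0b1000011, position 6 = 1

1


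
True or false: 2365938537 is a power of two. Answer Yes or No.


0b10001101000001010101101101101001. Multiple bits set => No

No


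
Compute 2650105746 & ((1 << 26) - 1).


2650105746 & 67108863 = 32860050

32860050


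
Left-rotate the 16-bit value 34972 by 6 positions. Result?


Rotate 0b1000100010011100 left by 6 (16-bit) = 0b10011100100010 = 10018

10018


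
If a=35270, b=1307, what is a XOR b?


35270 ^ 1307 = 36061

36061


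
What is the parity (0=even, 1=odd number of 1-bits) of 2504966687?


0b10010101010011101100001000011111 has 16 ones => parity 0

0


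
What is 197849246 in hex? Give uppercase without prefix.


197849246 = BCAF09E hex

BCAF09E


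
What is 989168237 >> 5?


0b111010111101011000001001101101 >> 5 = 0b1110101111010110000010011 = 30911507

30911507


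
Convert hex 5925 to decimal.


5925 hex = 22821 decimal

22821


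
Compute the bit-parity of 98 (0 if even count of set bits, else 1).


0b1100010 has 3 ones => parity 1

1


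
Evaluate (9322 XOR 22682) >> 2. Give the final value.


Step 1: 9322 ^ 22682 = 31984
Step 2: 31984 >> 2 = 7996

7996


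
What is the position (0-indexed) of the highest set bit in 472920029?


0b11100001100000010111111011101. Highest set bit at position 28

28


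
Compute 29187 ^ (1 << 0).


29187 ^ (1 << 0) = 29187 ^ 1 = 29186

29186


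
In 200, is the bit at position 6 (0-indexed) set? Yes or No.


0b11001000, bit 6 = 1. Yes

Yes
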